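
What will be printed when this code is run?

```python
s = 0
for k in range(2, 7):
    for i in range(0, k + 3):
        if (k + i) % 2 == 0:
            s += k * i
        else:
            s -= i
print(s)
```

240

k=2,i=0: even sum, s = 0+0 = 0
k=2,i=1: odd sum, s = 0-1 = -1
k=2,i=2: even sum, s = (-1)+4 = 3
k=2,i=3: odd sum, s = 3-3 = 0
k=2,i=4: even sum, s = 0+8 = 8
k=3,i=0: odd sum, s = 8-0 = 8
k=3,i=1: even sum, s = 8+3 = 11
k=3,i=2: odd sum, s = 11-2 = 9
k=3,i=3: even sum, s = 9+9 = 18
k=3,i=4: odd sum, s = 18-4 = 14
k=3,i=5: even sum, s = 14+15 = 29
k=4,i=0: even sum, s = 29+0 = 29
k=4,i=1: odd sum, s = 29-1 = 28
k=4,i=2: even sum, s = 28+8 = 36
k=4,i=3: odd sum, s = 36-3 = 33
k=4,i=4: even sum, s = 33+16 = 49
k=4,i=5: odd sum, s = 49-5 = 44
k=4,i=6: even sum, s = 44+24 = 68
k=5,i=0: odd sum, s = 68-0 = 68
k=5,i=1: even sum, s = 68+5 = 73
k=5,i=2: odd sum, s = 73-2 = 71
k=5,i=3: even sum, s = 71+15 = 86
k=5,i=4: odd sum, s = 86-4 = 82
k=5,i=5: even sum, s = 82+25 = 107
k=5,i=6: odd sum, s = 107-6 = 101
k=5,i=7: even sum, s = 101+35 = 136
k=6,i=0: even sum, s = 136+0 = 136
k=6,i=1: odd sum, s = 136-1 = 135
k=6,i=2: even sum, s = 135+12 = 147
k=6,i=3: odd sum, s = 147-3 = 144
k=6,i=4: even sum, s = 144+24 = 168
k=6,i=5: odd sum, s = 168-5 = 163
k=6,i=6: even sum, s = 163+36 = 199
k=6,i=7: odd sum, s = 199-7 = 192
k=6,i=8: even sum, s = 192+48 = 240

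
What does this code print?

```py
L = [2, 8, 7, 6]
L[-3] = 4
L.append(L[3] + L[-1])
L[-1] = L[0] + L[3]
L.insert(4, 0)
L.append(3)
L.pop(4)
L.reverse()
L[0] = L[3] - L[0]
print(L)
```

[4, 8, 6, 7, 4, 2]

L[-3] = 4 → [2, 4, 7, 6]
append L[3]+L[-1] = 6+6 = 12 → [2, 4, 7, 6, 12]
L[-1] = L[0]+L[3] = 2+6 = 8 → [2, 4, 7, 6, 8]
insert 0 at 4 → [2, 4, 7, 6, 0, 8]
append 3 → [2, 4, 7, 6, 0, 8, 3]
pop(4) removes 0 → [2, 4, 7, 6, 8, 3]
reverse → [3, 8, 6, 7, 4, 2]
L[0] = L[3]-L[0] = 7-3 = 4 → [4, 8, 6, 7, 4, 2]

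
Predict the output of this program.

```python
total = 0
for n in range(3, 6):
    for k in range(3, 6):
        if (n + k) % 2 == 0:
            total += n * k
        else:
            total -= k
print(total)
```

n=3,k=3: even sum, total = 0+9 = 9
n=3,k=4: odd sum, total = 9-4 = 5
n=3,k=5: even sum, total = 5+15 = 20
n=4,k=3: odd sum, total = 20-3 = 17
n=4,k=4: even sum, total = 17+16 = 33
n=4,k=5: odd sum, total = 33-5 = 28
n=5,k=3: even sum, total = 28+15 = 43
n=5,k=4: odd sum, total = 43-4 = 39
n=5,k=5: even sum, total = 39+25 = 64

64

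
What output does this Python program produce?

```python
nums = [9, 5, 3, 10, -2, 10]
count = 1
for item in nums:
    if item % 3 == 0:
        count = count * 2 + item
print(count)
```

25

item=9: %3==0, count = 1*2+9 = 11
item=5: not %3==0
item=3: %3==0, count = 11*2+3 = 25
item=10: not %3==0
item=-2: not %3==0
item=10: not %3==0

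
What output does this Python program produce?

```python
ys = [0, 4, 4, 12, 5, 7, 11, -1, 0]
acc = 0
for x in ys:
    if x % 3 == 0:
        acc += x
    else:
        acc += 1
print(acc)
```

18

x=0: %3==0, acc = 0+0 = 0
x=4: not %3==0, acc = 0+1 = 1
x=4: not %3==0, acc = 1+1 = 2
x=12: %3==0, acc = 2+12 = 14
x=5: not %3==0, acc = 14+1 = 15
x=7: not %3==0, acc = 15+1 = 16
x=11: not %3==0, acc = 16+1 = 17
x=-1: not %3==0, acc = 17+1 = 18
x=0: %3==0, acc = 18+0 = 18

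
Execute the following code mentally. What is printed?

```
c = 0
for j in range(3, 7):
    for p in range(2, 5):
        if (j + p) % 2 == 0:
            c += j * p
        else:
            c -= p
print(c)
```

j=3,p=2: odd sum, c = 0-2 = -2
j=3,p=3: even sum, c = (-2)+9 = 7
j=3,p=4: odd sum, c = 7-4 = 3
j=4,p=2: even sum, c = 3+8 = 11
j=4,p=3: odd sum, c = 11-3 = 8
j=4,p=4: even sum, c = 8+16 = 24
j=5,p=2: odd sum, c = 24-2 = 22
j=5,p=3: even sum, c = 22+15 = 37
j=5,p=4: odd sum, c = 37-4 = 33
j=6,p=2: even sum, c = 33+12 = 45
j=6,p=3: odd sum, c = 45-3 = 42
j=6,p=4: even sum, c = 42+24 = 66

66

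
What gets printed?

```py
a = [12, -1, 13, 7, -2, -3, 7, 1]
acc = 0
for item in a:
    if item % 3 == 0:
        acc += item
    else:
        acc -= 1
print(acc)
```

item=12: %3==0, acc = 0+12 = 12
item=-1: not %3==0, acc = 12-1 = 11
item=13: not %3==0, acc = 11-1 = 10
item=7: not %3==0, acc = 10-1 = 9
item=-2: not %3==0, acc = 9-1 = 8
item=-3: %3==0, acc = 8+(-3) = 5
item=7: not %3==0, acc = 5-1 = 4
item=1: not %3==0, acc = 4-1 = 3

3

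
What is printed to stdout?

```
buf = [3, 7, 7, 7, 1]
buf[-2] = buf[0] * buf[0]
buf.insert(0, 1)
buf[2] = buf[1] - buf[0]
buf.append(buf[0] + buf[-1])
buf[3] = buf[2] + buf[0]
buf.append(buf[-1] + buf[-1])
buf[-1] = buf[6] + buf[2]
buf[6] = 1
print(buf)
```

[1, 3, 2, 3, 9, 1, 1, 4]

buf[-2] = buf[0]*buf[0] = 3*3 = 9 → [3, 7, 7, 9, 1]
insert 1 at 0 → [1, 3, 7, 7, 9, 1]
buf[2] = buf[1]-buf[0] = 3-1 = 2 → [1, 3, 2, 7, 9, 1]
append buf[0]+buf[-1] = 1+1 = 2 → [1, 3, 2, 7, 9, 1, 2]
buf[3] = buf[2]+buf[0] = 2+1 = 3 → [1, 3, 2, 3, 9, 1, 2]
append buf[-1]+buf[-1] = 2+2 = 4 → [1, 3, 2, 3, 9, 1, 2, 4]
buf[-1] = buf[6]+buf[2] = 2+2 = 4 → [1, 3, 2, 3, 9, 1, 2, 4]
buf[6] = 1 → [1, 3, 2, 3, 9, 1, 1, 4]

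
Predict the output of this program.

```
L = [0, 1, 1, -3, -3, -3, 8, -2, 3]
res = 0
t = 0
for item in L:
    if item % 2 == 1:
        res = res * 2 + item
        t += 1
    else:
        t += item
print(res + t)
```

21

item=0: not odd; t=0
item=1: odd, res = 0*2+1 = 1; t=1
item=1: odd, res = 1*2+1 = 3; t=2
item=-3: odd, res = 3*2+(-3) = 3; t=3
item=-3: odd, res = 3*2+(-3) = 3; t=4
item=-3: odd, res = 3*2+(-3) = 3; t=5
item=8: not odd; t=13
item=-2: not odd; t=11
item=3: odd, res = 3*2+3 = 9; t=12
res+t = 9+12 = 21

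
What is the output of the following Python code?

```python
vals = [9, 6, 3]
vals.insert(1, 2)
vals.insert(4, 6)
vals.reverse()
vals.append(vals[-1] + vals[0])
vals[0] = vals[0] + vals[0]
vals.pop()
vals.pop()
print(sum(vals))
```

23

insert 2 at 1 → [9, 2, 6, 3]
insert 6 at 4 → [9, 2, 6, 3, 6]
reverse → [6, 3, 6, 2, 9]
append vals[-1]+vals[0] = 9+6 = 15 → [6, 3, 6, 2, 9, 15]
vals[0] = vals[0]+vals[0] = 6+6 = 12 → [12, 3, 6, 2, 9, 15]
pop() removes 15 → [12, 3, 6, 2, 9]
pop() removes 9 → [12, 3, 6, 2]
sum = 23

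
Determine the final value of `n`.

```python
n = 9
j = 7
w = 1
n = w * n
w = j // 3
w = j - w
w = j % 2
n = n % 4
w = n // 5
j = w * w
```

n = 1*9 = 9
w = 7//3 = 2
w = 7-2 = 5
w = 7%2 = 1
n = 9%4 = 1
w = 1//5 = 0
j = 0*0 = 0

1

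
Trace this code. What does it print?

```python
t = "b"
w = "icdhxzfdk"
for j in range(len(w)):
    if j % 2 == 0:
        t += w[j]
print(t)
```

j=0: add 'i' → 'bi'
j=1: skip
j=2: add 'd' → 'bid'
j=3: skip
j=4: add 'x' → 'bidx'
j=5: skip
j=6: add 'f' → 'bidxf'
j=7: skip
j=8: add 'k' → 'bidxfk'

bidxfk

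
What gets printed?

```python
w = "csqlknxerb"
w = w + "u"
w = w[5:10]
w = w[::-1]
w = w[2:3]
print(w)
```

+ 'u' → 'csqlknxerbu'
slice [5:10] → 'nxerb'
reverse → 'brexn'
slice [2:3] → 'e'

e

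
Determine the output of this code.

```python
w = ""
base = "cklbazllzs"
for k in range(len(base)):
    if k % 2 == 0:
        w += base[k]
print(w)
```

k=0: add 'c' → 'c'
k=1: skip
k=2: add 'l' → 'cl'
k=3: skip
k=4: add 'a' → 'cla'
k=5: skip
k=6: add 'l' → 'clal'
k=7: skip
k=8: add 'z' → 'clalz'
k=9: skip

clalz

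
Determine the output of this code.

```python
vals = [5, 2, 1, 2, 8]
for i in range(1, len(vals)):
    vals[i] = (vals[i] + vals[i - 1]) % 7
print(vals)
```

i=1: vals[1] = (2+5)%7 = 0 → [5, 0, 1, 2, 8]
i=2: vals[2] = (1+0)%7 = 1 → [5, 0, 1, 2, 8]
i=3: vals[3] = (2+1)%7 = 3 → [5, 0, 1, 3, 8]
i=4: vals[4] = (8+3)%7 = 4 → [5, 0, 1, 3, 4]

[5, 0, 1, 3, 4]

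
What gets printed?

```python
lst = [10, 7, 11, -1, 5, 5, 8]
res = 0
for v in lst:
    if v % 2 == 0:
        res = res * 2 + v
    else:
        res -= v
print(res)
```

v=10: even, res = 0*2+10 = 10
v=7: not even, res = 10-7 = 3
v=11: not even, res = 3-11 = -8
v=-1: not even, res = (-8)-(-1) = -7
v=5: not even, res = (-7)-5 = -12
v=5: not even, res = (-12)-5 = -17
v=8: even, res = (-17)*2+8 = -26

-26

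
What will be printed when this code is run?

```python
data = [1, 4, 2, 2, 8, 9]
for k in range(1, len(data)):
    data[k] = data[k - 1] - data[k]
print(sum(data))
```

-53

k=1: data[1] = 1-4 = -3 → [1, -3, 2, 2, 8, 9]
k=2: data[2] = (-3)-2 = -5 → [1, -3, -5, 2, 8, 9]
k=3: data[3] = (-5)-2 = -7 → [1, -3, -5, -7, 8, 9]
k=4: data[4] = (-7)-8 = -15 → [1, -3, -5, -7, -15, 9]
k=5: data[5] = (-15)-9 = -24 → [1, -3, -5, -7, -15, -24]
sum = -53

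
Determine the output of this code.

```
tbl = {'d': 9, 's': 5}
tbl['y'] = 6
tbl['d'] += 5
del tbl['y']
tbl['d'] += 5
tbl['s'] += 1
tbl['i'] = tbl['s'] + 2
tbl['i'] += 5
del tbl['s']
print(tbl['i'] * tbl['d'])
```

247

tbl['y'] = 6 → {'d': 9, 's': 5, 'y': 6}
tbl['d'] = 9+5 = 14 → {'d': 14, 's': 5, 'y': 6}
del 'y' → {'d': 14, 's': 5}
tbl['d'] = 14+5 = 19 → {'d': 19, 's': 5}
tbl['s'] = 5+1 = 6 → {'d': 19, 's': 6}
tbl['i'] = tbl['s']+2 = 8 → {'d': 19, 's': 6, 'i': 8}
tbl['i'] = 8+5 = 13 → {'d': 19, 's': 6, 'i': 13}
del 's' → {'d': 19, 'i': 13}
tbl['i']*tbl['d'] = 13*19 = 247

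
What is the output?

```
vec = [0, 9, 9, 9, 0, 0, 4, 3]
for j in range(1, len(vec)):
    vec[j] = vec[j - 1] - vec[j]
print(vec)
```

j=1: vec[1] = 0-9 = -9 → [0, -9, 9, 9, 0, 0, 4, 3]
j=2: vec[2] = (-9)-9 = -18 → [0, -9, -18, 9, 0, 0, 4, 3]
j=3: vec[3] = (-18)-9 = -27 → [0, -9, -18, -27, 0, 0, 4, 3]
j=4: vec[4] = (-27)-0 = -27 → [0, -9, -18, -27, -27, 0, 4, 3]
j=5: vec[5] = (-27)-0 = -27 → [0, -9, -18, -27, -27, -27, 4, 3]
j=6: vec[6] = (-27)-4 = -31 → [0, -9, -18, -27, -27, -27, -31, 3]
j=7: vec[7] = (-31)-3 = -34 → [0, -9, -18, -27, -27, -27, -31, -34]

[0, -9, -18, -27, -27, -27, -31, -34]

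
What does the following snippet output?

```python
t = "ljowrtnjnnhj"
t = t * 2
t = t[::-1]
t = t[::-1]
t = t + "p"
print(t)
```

ljowrtnjnnhjljowrtnjnnhjp

repeat ×2 → 'ljowrtnjnnhjljowrtnjnnhj'
reverse → 'jhnnjntrwojljhnnjntrwojl'
reverse → 'ljowrtnjnnhjljowrtnjnnhj'
+ 'p' → 'ljowrtnjnnhjljowrtnjnnhjp'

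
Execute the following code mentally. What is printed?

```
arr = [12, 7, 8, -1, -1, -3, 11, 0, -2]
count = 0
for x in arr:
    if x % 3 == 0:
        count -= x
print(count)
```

-9

x=12: %3==0, count = 0-12 = -12
x=7: not %3==0
x=8: not %3==0
x=-1: not %3==0
x=-1: not %3==0
x=-3: %3==0, count = (-12)-(-3) = -9
x=11: not %3==0
x=0: %3==0, count = (-9)-0 = -9
x=-2: not %3==0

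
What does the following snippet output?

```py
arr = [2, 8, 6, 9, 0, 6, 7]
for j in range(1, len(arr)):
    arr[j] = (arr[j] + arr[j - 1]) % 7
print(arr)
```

[2, 3, 2, 4, 4, 3, 3]

j=1: arr[1] = (8+2)%7 = 3 → [2, 3, 6, 9, 0, 6, 7]
j=2: arr[2] = (6+3)%7 = 2 → [2, 3, 2, 9, 0, 6, 7]
j=3: arr[3] = (9+2)%7 = 4 → [2, 3, 2, 4, 0, 6, 7]
j=4: arr[4] = (0+4)%7 = 4 → [2, 3, 2, 4, 4, 6, 7]
j=5: arr[5] = (6+4)%7 = 3 → [2, 3, 2, 4, 4, 3, 7]
j=6: arr[6] = (7+3)%7 = 3 → [2, 3, 2, 4, 4, 3, 3]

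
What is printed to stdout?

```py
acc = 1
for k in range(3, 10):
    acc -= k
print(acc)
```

-41

k=3: acc = 1-3 = -2
k=4: acc = (-2)-4 = -6
k=5: acc = (-6)-5 = -11
k=6: acc = (-11)-6 = -17
k=7: acc = (-17)-7 = -24
k=8: acc = (-24)-8 = -32
k=9: acc = (-32)-9 = -41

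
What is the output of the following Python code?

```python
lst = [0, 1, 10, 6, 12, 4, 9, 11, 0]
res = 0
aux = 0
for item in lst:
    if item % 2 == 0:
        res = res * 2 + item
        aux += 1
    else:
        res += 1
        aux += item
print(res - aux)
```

273

item=0: even, res = 0*2+0 = 0; aux=1
item=1: not even, res = 0+1 = 1; aux=2
item=10: even, res = 1*2+10 = 12; aux=3
item=6: even, res = 12*2+6 = 30; aux=4
item=12: even, res = 30*2+12 = 72; aux=5
item=4: even, res = 72*2+4 = 148; aux=6
item=9: not even, res = 148+1 = 149; aux=15
item=11: not even, res = 149+1 = 150; aux=26
item=0: even, res = 150*2+0 = 300; aux=27
res-aux = 300-27 = 273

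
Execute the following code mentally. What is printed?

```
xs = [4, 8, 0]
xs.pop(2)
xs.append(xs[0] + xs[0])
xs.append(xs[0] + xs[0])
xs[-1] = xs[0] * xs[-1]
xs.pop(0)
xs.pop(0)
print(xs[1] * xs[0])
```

pop(2) removes 0 → [4, 8]
append xs[0]+xs[0] = 4+4 = 8 → [4, 8, 8]
append xs[0]+xs[0] = 4+4 = 8 → [4, 8, 8, 8]
xs[-1] = xs[0]*xs[-1] = 4*8 = 32 → [4, 8, 8, 32]
pop(0) removes 4 → [8, 8, 32]
pop(0) removes 8 → [8, 32]
xs[1]*xs[0] = 32*8 = 256

256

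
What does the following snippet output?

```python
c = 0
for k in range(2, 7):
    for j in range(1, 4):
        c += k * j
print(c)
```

120

k=2,j=1: c = 0+2 = 2
k=2,j=2: c = 2+4 = 6
k=2,j=3: c = 6+6 = 12
k=3,j=1: c = 12+3 = 15
k=3,j=2: c = 15+6 = 21
k=3,j=3: c = 21+9 = 30
k=4,j=1: c = 30+4 = 34
k=4,j=2: c = 34+8 = 42
k=4,j=3: c = 42+12 = 54
k=5,j=1: c = 54+5 = 59
k=5,j=2: c = 59+10 = 69
k=5,j=3: c = 69+15 = 84
k=6,j=1: c = 84+6 = 90
k=6,j=2: c = 90+12 = 102
k=6,j=3: c = 102+18 = 120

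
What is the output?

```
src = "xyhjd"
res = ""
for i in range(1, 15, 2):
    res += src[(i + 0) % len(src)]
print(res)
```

i=1: add src[1]='y' → 'y'
i=3: add src[3]='j' → 'yj'
i=5: add src[0]='x' → 'yjx'
i=7: add src[2]='h' → 'yjxh'
i=9: add src[4]='d' → 'yjxhd'
i=11: add src[1]='y' → 'yjxhdy'
i=13: add src[3]='j' → 'yjxhdyj'

yjxhdyj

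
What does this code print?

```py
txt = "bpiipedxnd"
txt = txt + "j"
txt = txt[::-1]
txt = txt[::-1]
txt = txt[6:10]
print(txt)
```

dxnd

+ 'j' → 'bpiipedxndj'
reverse → 'jdnxdepiipb'
reverse → 'bpiipedxndj'
slice [6:10] → 'dxnd'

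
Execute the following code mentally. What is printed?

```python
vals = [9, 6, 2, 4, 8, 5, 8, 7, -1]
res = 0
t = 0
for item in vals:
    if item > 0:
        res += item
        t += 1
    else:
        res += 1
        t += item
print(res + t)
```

57

item=9: >0, res = 0+9 = 9; t=1
item=6: >0, res = 9+6 = 15; t=2
item=2: >0, res = 15+2 = 17; t=3
item=4: >0, res = 17+4 = 21; t=4
item=8: >0, res = 21+8 = 29; t=5
item=5: >0, res = 29+5 = 34; t=6
item=8: >0, res = 34+8 = 42; t=7
item=7: >0, res = 42+7 = 49; t=8
item=-1: not >0, res = 49+1 = 50; t=7
res+t = 50+7 = 57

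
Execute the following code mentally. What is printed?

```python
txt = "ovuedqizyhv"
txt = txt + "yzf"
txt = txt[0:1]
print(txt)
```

o

+ 'yzf' → 'ovuedqizyhvyzf'
slice [0:1] → 'o'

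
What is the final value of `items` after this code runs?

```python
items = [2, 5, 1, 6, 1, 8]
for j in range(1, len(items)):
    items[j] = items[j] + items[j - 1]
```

j=1: items[1] = 5+2 = 7 → [2, 7, 1, 6, 1, 8]
j=2: items[2] = 1+7 = 8 → [2, 7, 8, 6, 1, 8]
j=3: items[3] = 6+8 = 14 → [2, 7, 8, 14, 1, 8]
j=4: items[4] = 1+14 = 15 → [2, 7, 8, 14, 15, 8]
j=5: items[5] = 8+15 = 23 → [2, 7, 8, 14, 15, 23]

[2, 7, 8, 14, 15, 23]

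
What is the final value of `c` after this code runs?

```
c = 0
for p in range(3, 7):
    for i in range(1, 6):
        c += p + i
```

p=3,i=1: c = 0+4 = 4
p=3,i=2: c = 4+5 = 9
p=3,i=3: c = 9+6 = 15
p=3,i=4: c = 15+7 = 22
p=3,i=5: c = 22+8 = 30
p=4,i=1: c = 30+5 = 35
p=4,i=2: c = 35+6 = 41
p=4,i=3: c = 41+7 = 48
p=4,i=4: c = 48+8 = 56
p=4,i=5: c = 56+9 = 65
p=5,i=1: c = 65+6 = 71
p=5,i=2: c = 71+7 = 78
p=5,i=3: c = 78+8 = 86
p=5,i=4: c = 86+9 = 95
p=5,i=5: c = 95+10 = 105
p=6,i=1: c = 105+7 = 112
p=6,i=2: c = 112+8 = 120
p=6,i=3: c = 120+9 = 129
p=6,i=4: c = 129+10 = 139
p=6,i=5: c = 139+11 = 150

150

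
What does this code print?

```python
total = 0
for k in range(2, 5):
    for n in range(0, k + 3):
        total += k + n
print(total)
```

102

k=2,n=0: total = 0+2 = 2
k=2,n=1: total = 2+3 = 5
k=2,n=2: total = 5+4 = 9
k=2,n=3: total = 9+5 = 14
k=2,n=4: total = 14+6 = 20
k=3,n=0: total = 20+3 = 23
k=3,n=1: total = 23+4 = 27
k=3,n=2: total = 27+5 = 32
k=3,n=3: total = 32+6 = 38
k=3,n=4: total = 38+7 = 45
k=3,n=5: total = 45+8 = 53
k=4,n=0: total = 53+4 = 57
k=4,n=1: total = 57+5 = 62
k=4,n=2: total = 62+6 = 68
k=4,n=3: total = 68+7 = 75
k=4,n=4: total = 75+8 = 83
k=4,n=5: total = 83+9 = 92
k=4,n=6: total = 92+10 = 102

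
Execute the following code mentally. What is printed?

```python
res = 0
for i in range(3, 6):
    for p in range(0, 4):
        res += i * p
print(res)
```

72

i=3,p=0: res = 0+0 = 0
i=3,p=1: res = 0+3 = 3
i=3,p=2: res = 3+6 = 9
i=3,p=3: res = 9+9 = 18
i=4,p=0: res = 18+0 = 18
i=4,p=1: res = 18+4 = 22
i=4,p=2: res = 22+8 = 30
i=4,p=3: res = 30+12 = 42
i=5,p=0: res = 42+0 = 42
i=5,p=1: res = 42+5 = 47
i=5,p=2: res = 47+10 = 57
i=5,p=3: res = 57+15 = 72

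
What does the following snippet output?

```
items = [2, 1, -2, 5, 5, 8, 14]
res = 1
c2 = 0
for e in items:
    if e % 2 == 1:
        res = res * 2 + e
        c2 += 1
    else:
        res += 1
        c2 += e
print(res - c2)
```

16

e=2: not odd, res = 1+1 = 2; c2=2
e=1: odd, res = 2*2+1 = 5; c2=3
e=-2: not odd, res = 5+1 = 6; c2=1
e=5: odd, res = 6*2+5 = 17; c2=2
e=5: odd, res = 17*2+5 = 39; c2=3
e=8: not odd, res = 39+1 = 40; c2=11
e=14: not odd, res = 40+1 = 41; c2=25
res-c2 = 41-25 = 16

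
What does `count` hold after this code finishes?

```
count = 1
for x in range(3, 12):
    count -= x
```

x=3: count = 1-3 = -2
x=4: count = (-2)-4 = -6
x=5: count = (-6)-5 = -11
x=6: count = (-11)-6 = -17
x=7: count = (-17)-7 = -24
x=8: count = (-24)-8 = -32
x=9: count = (-32)-9 = -41
x=10: count = (-41)-10 = -51
x=11: count = (-51)-11 = -62

-62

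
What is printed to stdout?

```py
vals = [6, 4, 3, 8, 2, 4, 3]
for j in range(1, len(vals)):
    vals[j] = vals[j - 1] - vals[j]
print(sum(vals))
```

j=1: vals[1] = 6-4 = 2 → [6, 2, 3, 8, 2, 4, 3]
j=2: vals[2] = 2-3 = -1 → [6, 2, -1, 8, 2, 4, 3]
j=3: vals[3] = (-1)-8 = -9 → [6, 2, -1, -9, 2, 4, 3]
j=4: vals[4] = (-9)-2 = -11 → [6, 2, -1, -9, -11, 4, 3]
j=5: vals[5] = (-11)-4 = -15 → [6, 2, -1, -9, -11, -15, 3]
j=6: vals[6] = (-15)-3 = -18 → [6, 2, -1, -9, -11, -15, -18]
sum = -46

-46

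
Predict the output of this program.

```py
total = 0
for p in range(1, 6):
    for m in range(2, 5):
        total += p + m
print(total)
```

90

p=1,m=2: total = 0+3 = 3
p=1,m=3: total = 3+4 = 7
p=1,m=4: total = 7+5 = 12
p=2,m=2: total = 12+4 = 16
p=2,m=3: total = 16+5 = 21
p=2,m=4: total = 21+6 = 27
p=3,m=2: total = 27+5 = 32
p=3,m=3: total = 32+6 = 38
p=3,m=4: total = 38+7 = 45
p=4,m=2: total = 45+6 = 51
p=4,m=3: total = 51+7 = 58
p=4,m=4: total = 58+8 = 66
p=5,m=2: total = 66+7 = 73
p=5,m=3: total = 73+8 = 81
p=5,m=4: total = 81+9 = 90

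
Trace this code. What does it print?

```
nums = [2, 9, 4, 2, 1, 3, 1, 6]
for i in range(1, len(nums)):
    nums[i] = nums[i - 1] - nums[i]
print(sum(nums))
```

-102

i=1: nums[1] = 2-9 = -7 → [2, -7, 4, 2, 1, 3, 1, 6]
i=2: nums[2] = (-7)-4 = -11 → [2, -7, -11, 2, 1, 3, 1, 6]
i=3: nums[3] = (-11)-2 = -13 → [2, -7, -11, -13, 1, 3, 1, 6]
i=4: nums[4] = (-13)-1 = -14 → [2, -7, -11, -13, -14, 3, 1, 6]
i=5: nums[5] = (-14)-3 = -17 → [2, -7, -11, -13, -14, -17, 1, 6]
i=6: nums[6] = (-17)-1 = -18 → [2, -7, -11, -13, -14, -17, -18, 6]
i=7: nums[7] = (-18)-6 = -24 → [2, -7, -11, -13, -14, -17, -18, -24]
sum = -102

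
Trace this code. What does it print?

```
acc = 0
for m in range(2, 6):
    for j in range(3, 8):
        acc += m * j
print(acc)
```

350

m=2,j=3: acc = 0+6 = 6
m=2,j=4: acc = 6+8 = 14
m=2,j=5: acc = 14+10 = 24
m=2,j=6: acc = 24+12 = 36
m=2,j=7: acc = 36+14 = 50
m=3,j=3: acc = 50+9 = 59
m=3,j=4: acc = 59+12 = 71
m=3,j=5: acc = 71+15 = 86
m=3,j=6: acc = 86+18 = 104
m=3,j=7: acc = 104+21 = 125
m=4,j=3: acc = 125+12 = 137
m=4,j=4: acc = 137+16 = 153
m=4,j=5: acc = 153+20 = 173
m=4,j=6: acc = 173+24 = 197
m=4,j=7: acc = 197+28 = 225
m=5,j=3: acc = 225+15 = 240
m=5,j=4: acc = 240+20 = 260
m=5,j=5: acc = 260+25 = 285
m=5,j=6: acc = 285+30 = 315
m=5,j=7: acc = 315+35 = 350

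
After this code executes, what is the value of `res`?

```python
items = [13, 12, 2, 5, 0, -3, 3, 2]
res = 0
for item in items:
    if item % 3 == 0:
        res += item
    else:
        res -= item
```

-10

item=13: not %3==0, res = 0-13 = -13
item=12: %3==0, res = (-13)+12 = -1
item=2: not %3==0, res = (-1)-2 = -3
item=5: not %3==0, res = (-3)-5 = -8
item=0: %3==0, res = (-8)+0 = -8
item=-3: %3==0, res = (-8)+(-3) = -11
item=3: %3==0, res = (-11)+3 = -8
item=2: not %3==0, res = (-8)-2 = -10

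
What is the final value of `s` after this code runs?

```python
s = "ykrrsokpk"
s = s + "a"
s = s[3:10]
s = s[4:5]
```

'p'

+ 'a' → 'ykrrsokpka'
slice [3:10] → 'rsokpka'
slice [4:5] → 'p'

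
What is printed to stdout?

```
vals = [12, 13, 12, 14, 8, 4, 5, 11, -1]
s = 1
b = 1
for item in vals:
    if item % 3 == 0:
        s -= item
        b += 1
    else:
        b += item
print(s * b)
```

-1311

item=12: %3==0, s = 1-12 = -11; b=2
item=13: not %3==0; b=15
item=12: %3==0, s = (-11)-12 = -23; b=16
item=14: not %3==0; b=30
item=8: not %3==0; b=38
item=4: not %3==0; b=42
item=5: not %3==0; b=47
item=11: not %3==0; b=58
item=-1: not %3==0; b=57
s*b = (-23)*57 = -1311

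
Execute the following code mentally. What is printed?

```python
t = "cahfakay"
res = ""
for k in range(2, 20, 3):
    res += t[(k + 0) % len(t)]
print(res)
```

k=2: add t[2]='h' → 'h'
k=5: add t[5]='k' → 'hk'
k=8: add t[0]='c' → 'hkc'
k=11: add t[3]='f' → 'hkcf'
k=14: add t[6]='a' → 'hkcfa'
k=17: add t[1]='a' → 'hkcfaa'

hkcfaa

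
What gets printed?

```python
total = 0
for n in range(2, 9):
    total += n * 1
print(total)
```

n=2: total = 0+2*1 = 2
n=3: total = 2+3*1 = 5
n=4: total = 5+4*1 = 9
n=5: total = 9+5*1 = 14
n=6: total = 14+6*1 = 20
n=7: total = 20+7*1 = 27
n=8: total = 27+8*1 = 35

35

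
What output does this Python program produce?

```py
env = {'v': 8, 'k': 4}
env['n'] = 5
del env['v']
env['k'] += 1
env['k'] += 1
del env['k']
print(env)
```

{'n': 5}

env['n'] = 5 → {'v': 8, 'k': 4, 'n': 5}
del 'v' → {'k': 4, 'n': 5}
env['k'] = 4+1 = 5 → {'k': 5, 'n': 5}
env['k'] = 5+1 = 6 → {'k': 6, 'n': 5}
del 'k' → {'n': 5}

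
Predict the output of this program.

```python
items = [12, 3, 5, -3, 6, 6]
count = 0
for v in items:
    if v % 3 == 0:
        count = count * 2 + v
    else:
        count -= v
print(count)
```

182

v=12: %3==0, count = 0*2+12 = 12
v=3: %3==0, count = 12*2+3 = 27
v=5: not %3==0, count = 27-5 = 22
v=-3: %3==0, count = 22*2+(-3) = 41
v=6: %3==0, count = 41*2+6 = 88
v=6: %3==0, count = 88*2+6 = 182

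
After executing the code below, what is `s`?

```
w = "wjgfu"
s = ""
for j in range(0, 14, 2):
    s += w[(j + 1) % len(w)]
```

'jfwgujf'

j=0: add w[1]='j' → 'j'
j=2: add w[3]='f' → 'jf'
j=4: add w[0]='w' → 'jfw'
j=6: add w[2]='g' → 'jfwg'
j=8: add w[4]='u' → 'jfwgu'
j=10: add w[1]='j' → 'jfwguj'
j=12: add w[3]='f' → 'jfwgujf'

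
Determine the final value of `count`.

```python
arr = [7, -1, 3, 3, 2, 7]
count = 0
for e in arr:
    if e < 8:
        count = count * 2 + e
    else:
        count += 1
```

255

e=7: <8, count = 0*2+7 = 7
e=-1: <8, count = 7*2+(-1) = 13
e=3: <8, count = 13*2+3 = 29
e=3: <8, count = 29*2+3 = 61
e=2: <8, count = 61*2+2 = 124
e=7: <8, count = 124*2+7 = 255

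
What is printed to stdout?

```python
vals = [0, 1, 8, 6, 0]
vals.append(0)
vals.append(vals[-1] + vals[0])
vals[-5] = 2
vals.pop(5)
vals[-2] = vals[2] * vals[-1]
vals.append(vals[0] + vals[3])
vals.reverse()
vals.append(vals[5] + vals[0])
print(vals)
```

[6, 0, 0, 6, 2, 1, 0, 7]

append 0 → [0, 1, 8, 6, 0, 0]
append vals[-1]+vals[0] = 0+0 = 0 → [0, 1, 8, 6, 0, 0, 0]
vals[-5] = 2 → [0, 1, 2, 6, 0, 0, 0]
pop(5) removes 0 → [0, 1, 2, 6, 0, 0]
vals[-2] = vals[2]*vals[-1] = 2*0 = 0 → [0, 1, 2, 6, 0, 0]
append vals[0]+vals[3] = 0+6 = 6 → [0, 1, 2, 6, 0, 0, 6]
reverse → [6, 0, 0, 6, 2, 1, 0]
append vals[5]+vals[0] = 1+6 = 7 → [6, 0, 0, 6, 2, 1, 0, 7]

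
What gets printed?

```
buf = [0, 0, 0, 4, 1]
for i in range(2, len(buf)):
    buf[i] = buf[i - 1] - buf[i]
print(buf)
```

[0, 0, 0, -4, -5]

i=2: buf[2] = 0-0 = 0 → [0, 0, 0, 4, 1]
i=3: buf[3] = 0-4 = -4 → [0, 0, 0, -4, 1]
i=4: buf[4] = (-4)-1 = -5 → [0, 0, 0, -4, -5]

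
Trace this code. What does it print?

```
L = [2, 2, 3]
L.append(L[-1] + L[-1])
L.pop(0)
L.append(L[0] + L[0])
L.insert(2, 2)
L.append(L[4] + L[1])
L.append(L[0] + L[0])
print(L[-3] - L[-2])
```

append L[-1]+L[-1] = 3+3 = 6 → [2, 2, 3, 6]
pop(0) removes 2 → [2, 3, 6]
append L[0]+L[0] = 2+2 = 4 → [2, 3, 6, 4]
insert 2 at 2 → [2, 3, 2, 6, 4]
append L[4]+L[1] = 4+3 = 7 → [2, 3, 2, 6, 4, 7]
append L[0]+L[0] = 2+2 = 4 → [2, 3, 2, 6, 4, 7, 4]
L[-3]-L[-2] = 4-7 = -3

-3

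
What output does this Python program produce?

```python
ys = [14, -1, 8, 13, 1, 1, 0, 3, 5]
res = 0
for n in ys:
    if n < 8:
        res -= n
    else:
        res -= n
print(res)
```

n=14: not <8, res = 0-14 = -14
n=-1: <8, res = (-14)-(-1) = -13
n=8: not <8, res = (-13)-8 = -21
n=13: not <8, res = (-21)-13 = -34
n=1: <8, res = (-34)-1 = -35
n=1: <8, res = (-35)-1 = -36
n=0: <8, res = (-36)-0 = -36
n=3: <8, res = (-36)-3 = -39
n=5: <8, res = (-39)-5 = -44

-44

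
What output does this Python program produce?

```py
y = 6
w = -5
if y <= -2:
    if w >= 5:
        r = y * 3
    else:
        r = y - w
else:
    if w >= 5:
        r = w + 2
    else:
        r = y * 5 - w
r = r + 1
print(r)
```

y=6, w=-5
y <= -2 is False; w >= 5 is False
→ r = y * 5 - w = 35
r = 35+1 = 36

36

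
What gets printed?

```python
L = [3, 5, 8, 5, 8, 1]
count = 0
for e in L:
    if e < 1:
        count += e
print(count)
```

e=3: not <1
e=5: not <1
e=8: not <1
e=5: not <1
e=8: not <1
e=1: not <1

0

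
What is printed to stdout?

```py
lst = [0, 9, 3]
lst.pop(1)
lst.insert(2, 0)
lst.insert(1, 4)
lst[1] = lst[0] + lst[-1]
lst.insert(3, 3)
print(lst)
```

[0, 0, 3, 3, 0]

pop(1) removes 9 → [0, 3]
insert 0 at 2 → [0, 3, 0]
insert 4 at 1 → [0, 4, 3, 0]
lst[1] = lst[0]+lst[-1] = 0+0 = 0 → [0, 0, 3, 0]
insert 3 at 3 → [0, 0, 3, 3, 0]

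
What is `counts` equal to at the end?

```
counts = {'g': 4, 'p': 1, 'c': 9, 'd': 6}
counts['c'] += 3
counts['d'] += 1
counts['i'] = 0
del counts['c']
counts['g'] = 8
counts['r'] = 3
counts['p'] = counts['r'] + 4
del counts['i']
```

{'g': 8, 'p': 7, 'd': 7, 'r': 3}

counts['c'] = 9+3 = 12 → {'g': 4, 'p': 1, 'c': 12, 'd': 6}
counts['d'] = 6+1 = 7 → {'g': 4, 'p': 1, 'c': 12, 'd': 7}
counts['i'] = 0 → {'g': 4, 'p': 1, 'c': 12, 'd': 7, 'i': 0}
del 'c' → {'g': 4, 'p': 1, 'd': 7, 'i': 0}
counts['g'] = 8 → {'g': 8, 'p': 1, 'd': 7, 'i': 0}
counts['r'] = 3 → {'g': 8, 'p': 1, 'd': 7, 'i': 0, 'r': 3}
counts['p'] = counts['r']+4 = 7 → {'g': 8, 'p': 7, 'd': 7, 'i': 0, 'r': 3}
del 'i' → {'g': 8, 'p': 7, 'd': 7, 'r': 3}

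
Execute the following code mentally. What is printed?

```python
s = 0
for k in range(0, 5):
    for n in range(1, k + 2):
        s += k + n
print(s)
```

75

k=0,n=1: s = 0+1 = 1
k=1,n=1: s = 1+2 = 3
k=1,n=2: s = 3+3 = 6
k=2,n=1: s = 6+3 = 9
k=2,n=2: s = 9+4 = 13
k=2,n=3: s = 13+5 = 18
k=3,n=1: s = 18+4 = 22
k=3,n=2: s = 22+5 = 27
k=3,n=3: s = 27+6 = 33
k=3,n=4: s = 33+7 = 40
k=4,n=1: s = 40+5 = 45
k=4,n=2: s = 45+6 = 51
k=4,n=3: s = 51+7 = 58
k=4,n=4: s = 58+8 = 66
k=4,n=5: s = 66+9 = 75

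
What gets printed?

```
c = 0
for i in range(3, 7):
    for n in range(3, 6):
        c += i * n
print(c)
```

216

i=3,n=3: c = 0+9 = 9
i=3,n=4: c = 9+12 = 21
i=3,n=5: c = 21+15 = 36
i=4,n=3: c = 36+12 = 48
i=4,n=4: c = 48+16 = 64
i=4,n=5: c = 64+20 = 84
i=5,n=3: c = 84+15 = 99
i=5,n=4: c = 99+20 = 119
i=5,n=5: c = 119+25 = 144
i=6,n=3: c = 144+18 = 162
i=6,n=4: c = 162+24 = 186
i=6,n=5: c = 186+30 = 216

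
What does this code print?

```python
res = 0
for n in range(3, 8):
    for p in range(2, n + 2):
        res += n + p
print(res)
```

240

n=3,p=2: res = 0+5 = 5
n=3,p=3: res = 5+6 = 11
n=3,p=4: res = 11+7 = 18
n=4,p=2: res = 18+6 = 24
n=4,p=3: res = 24+7 = 31
n=4,p=4: res = 31+8 = 39
n=4,p=5: res = 39+9 = 48
n=5,p=2: res = 48+7 = 55
n=5,p=3: res = 55+8 = 63
n=5,p=4: res = 63+9 = 72
n=5,p=5: res = 72+10 = 82
n=5,p=6: res = 82+11 = 93
n=6,p=2: res = 93+8 = 101
n=6,p=3: res = 101+9 = 110
n=6,p=4: res = 110+10 = 120
n=6,p=5: res = 120+11 = 131
n=6,p=6: res = 131+12 = 143
n=6,p=7: res = 143+13 = 156
n=7,p=2: res = 156+9 = 165
n=7,p=3: res = 165+10 = 175
n=7,p=4: res = 175+11 = 186
n=7,p=5: res = 186+12 = 198
n=7,p=6: res = 198+13 = 211
n=7,p=7: res = 211+14 = 225
n=7,p=8: res = 225+15 = 240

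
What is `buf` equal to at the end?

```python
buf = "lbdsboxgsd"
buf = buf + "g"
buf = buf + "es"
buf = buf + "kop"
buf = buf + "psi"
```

'lbdsboxgsdgeskoppsi'

+ 'g' → 'lbdsboxgsdg'
+ 'es' → 'lbdsboxgsdges'
+ 'kop' → 'lbdsboxgsdgeskop'
+ 'psi' → 'lbdsboxgsdgeskoppsi'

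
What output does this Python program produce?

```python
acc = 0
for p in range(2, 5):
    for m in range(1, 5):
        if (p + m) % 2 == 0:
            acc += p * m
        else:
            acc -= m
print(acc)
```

34

p=2,m=1: odd sum, acc = 0-1 = -1
p=2,m=2: even sum, acc = (-1)+4 = 3
p=2,m=3: odd sum, acc = 3-3 = 0
p=2,m=4: even sum, acc = 0+8 = 8
p=3,m=1: even sum, acc = 8+3 = 11
p=3,m=2: odd sum, acc = 11-2 = 9
p=3,m=3: even sum, acc = 9+9 = 18
p=3,m=4: odd sum, acc = 18-4 = 14
p=4,m=1: odd sum, acc = 14-1 = 13
p=4,m=2: even sum, acc = 13+8 = 21
p=4,m=3: odd sum, acc = 21-3 = 18
p=4,m=4: even sum, acc = 18+16 = 34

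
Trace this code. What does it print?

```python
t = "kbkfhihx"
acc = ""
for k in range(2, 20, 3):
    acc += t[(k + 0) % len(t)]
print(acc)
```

kikfhb

k=2: add t[2]='k' → 'k'
k=5: add t[5]='i' → 'ki'
k=8: add t[0]='k' → 'kik'
k=11: add t[3]='f' → 'kikf'
k=14: add t[6]='h' → 'kikfh'
k=17: add t[1]='b' → 'kikfhb'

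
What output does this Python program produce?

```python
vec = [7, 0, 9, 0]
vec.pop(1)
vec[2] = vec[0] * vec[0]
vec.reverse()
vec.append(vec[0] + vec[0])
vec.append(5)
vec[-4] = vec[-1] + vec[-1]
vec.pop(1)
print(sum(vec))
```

159

pop(1) removes 0 → [7, 9, 0]
vec[2] = vec[0]*vec[0] = 7*7 = 49 → [7, 9, 49]
reverse → [49, 9, 7]
append vec[0]+vec[0] = 49+49 = 98 → [49, 9, 7, 98]
append 5 → [49, 9, 7, 98, 5]
vec[-4] = vec[-1]+vec[-1] = 5+5 = 10 → [49, 10, 7, 98, 5]
pop(1) removes 10 → [49, 7, 98, 5]
sum = 159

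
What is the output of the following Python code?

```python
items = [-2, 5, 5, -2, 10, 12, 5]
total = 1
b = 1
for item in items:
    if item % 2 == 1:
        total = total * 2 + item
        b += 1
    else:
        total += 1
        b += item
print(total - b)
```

35

item=-2: not odd, total = 1+1 = 2; b=-1
item=5: odd, total = 2*2+5 = 9; b=0
item=5: odd, total = 9*2+5 = 23; b=1
item=-2: not odd, total = 23+1 = 24; b=-1
item=10: not odd, total = 24+1 = 25; b=9
item=12: not odd, total = 25+1 = 26; b=21
item=5: odd, total = 26*2+5 = 57; b=22
total-b = 57-22 = 35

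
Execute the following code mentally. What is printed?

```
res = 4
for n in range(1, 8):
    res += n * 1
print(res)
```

32

n=1: res = 4+1*1 = 5
n=2: res = 5+2*1 = 7
n=3: res = 7+3*1 = 10
n=4: res = 10+4*1 = 14
n=5: res = 14+5*1 = 19
n=6: res = 19+6*1 = 25
n=7: res = 25+7*1 = 32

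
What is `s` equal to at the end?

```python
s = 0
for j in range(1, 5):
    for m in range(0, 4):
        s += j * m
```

j=1,m=0: s = 0+0 = 0
j=1,m=1: s = 0+1 = 1
j=1,m=2: s = 1+2 = 3
j=1,m=3: s = 3+3 = 6
j=2,m=0: s = 6+0 = 6
j=2,m=1: s = 6+2 = 8
j=2,m=2: s = 8+4 = 12
j=2,m=3: s = 12+6 = 18
j=3,m=0: s = 18+0 = 18
j=3,m=1: s = 18+3 = 21
j=3,m=2: s = 21+6 = 27
j=3,m=3: s = 27+9 = 36
j=4,m=0: s = 36+0 = 36
j=4,m=1: s = 36+4 = 40
j=4,m=2: s = 40+8 = 48
j=4,m=3: s = 48+12 = 60

60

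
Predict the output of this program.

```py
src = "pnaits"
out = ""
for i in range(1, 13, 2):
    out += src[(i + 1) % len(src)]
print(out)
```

i=1: add src[2]='a' → 'a'
i=3: add src[4]='t' → 'at'
i=5: add src[0]='p' → 'atp'
i=7: add src[2]='a' → 'atpa'
i=9: add src[4]='t' → 'atpat'
i=11: add src[0]='p' → 'atpatp'

atpatp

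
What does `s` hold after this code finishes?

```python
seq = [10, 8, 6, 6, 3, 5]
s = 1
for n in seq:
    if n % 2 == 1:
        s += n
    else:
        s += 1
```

n=10: not odd, s = 1+1 = 2
n=8: not odd, s = 2+1 = 3
n=6: not odd, s = 3+1 = 4
n=6: not odd, s = 4+1 = 5
n=3: odd, s = 5+3 = 8
n=5: odd, s = 8+5 = 13

13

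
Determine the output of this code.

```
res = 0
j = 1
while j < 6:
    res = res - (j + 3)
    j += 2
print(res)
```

-18

j=1: res = 0-4 = -4
j=3: res = (-4)-6 = -10
j=5: res = (-10)-8 = -18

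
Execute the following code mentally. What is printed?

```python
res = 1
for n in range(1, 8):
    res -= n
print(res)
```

n=1: res = 1-1 = 0
n=2: res = 0-2 = -2
n=3: res = (-2)-3 = -5
n=4: res = (-5)-4 = -9
n=5: res = (-9)-5 = -14
n=6: res = (-14)-6 = -20
n=7: res = (-20)-7 = -27

-27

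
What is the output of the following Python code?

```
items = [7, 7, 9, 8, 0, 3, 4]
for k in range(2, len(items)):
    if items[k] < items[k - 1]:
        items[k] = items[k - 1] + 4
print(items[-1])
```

k=2: 9>=7, unchanged → [7, 7, 9, 8, 0, 3, 4]
k=3: 8<9, items[3] = 9+4 = 13 → [7, 7, 9, 13, 0, 3, 4]
k=4: 0<13, items[4] = 13+4 = 17 → [7, 7, 9, 13, 17, 3, 4]
k=5: 3<17, items[5] = 17+4 = 21 → [7, 7, 9, 13, 17, 21, 4]
k=6: 4<21, items[6] = 21+4 = 25 → [7, 7, 9, 13, 17, 21, 25]

25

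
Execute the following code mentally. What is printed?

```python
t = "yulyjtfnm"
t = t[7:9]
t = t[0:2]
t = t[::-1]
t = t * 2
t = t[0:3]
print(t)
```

slice [7:9] → 'nm'
slice [0:2] → 'nm'
reverse → 'mn'
repeat ×2 → 'mnmn'
slice [0:3] → 'mnm'

mnm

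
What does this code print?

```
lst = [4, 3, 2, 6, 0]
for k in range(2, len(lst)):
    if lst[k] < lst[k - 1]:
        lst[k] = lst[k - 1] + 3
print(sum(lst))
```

28

k=2: 2<3, lst[2] = 3+3 = 6 → [4, 3, 6, 6, 0]
k=3: 6>=6, unchanged → [4, 3, 6, 6, 0]
k=4: 0<6, lst[4] = 6+3 = 9 → [4, 3, 6, 6, 9]
sum = 28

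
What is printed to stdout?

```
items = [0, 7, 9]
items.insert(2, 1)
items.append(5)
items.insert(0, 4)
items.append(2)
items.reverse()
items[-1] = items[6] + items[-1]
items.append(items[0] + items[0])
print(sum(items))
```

insert 1 at 2 → [0, 7, 1, 9]
append 5 → [0, 7, 1, 9, 5]
insert 4 at 0 → [4, 0, 7, 1, 9, 5]
append 2 → [4, 0, 7, 1, 9, 5, 2]
reverse → [2, 5, 9, 1, 7, 0, 4]
items[-1] = items[6]+items[-1] = 4+4 = 8 → [2, 5, 9, 1, 7, 0, 8]
append items[0]+items[0] = 2+2 = 4 → [2, 5, 9, 1, 7, 0, 8, 4]
sum = 36

36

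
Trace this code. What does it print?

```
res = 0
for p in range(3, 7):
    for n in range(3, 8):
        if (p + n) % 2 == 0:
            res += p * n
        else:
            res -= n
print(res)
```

170

p=3,n=3: even sum, res = 0+9 = 9
p=3,n=4: odd sum, res = 9-4 = 5
p=3,n=5: even sum, res = 5+15 = 20
p=3,n=6: odd sum, res = 20-6 = 14
p=3,n=7: even sum, res = 14+21 = 35
p=4,n=3: odd sum, res = 35-3 = 32
p=4,n=4: even sum, res = 32+16 = 48
p=4,n=5: odd sum, res = 48-5 = 43
p=4,n=6: even sum, res = 43+24 = 67
p=4,n=7: odd sum, res = 67-7 = 60
p=5,n=3: even sum, res = 60+15 = 75
p=5,n=4: odd sum, res = 75-4 = 71
p=5,n=5: even sum, res = 71+25 = 96
p=5,n=6: odd sum, res = 96-6 = 90
p=5,n=7: even sum, res = 90+35 = 125
p=6,n=3: odd sum, res = 125-3 = 122
p=6,n=4: even sum, res = 122+24 = 146
p=6,n=5: odd sum, res = 146-5 = 141
p=6,n=6: even sum, res = 141+36 = 177
p=6,n=7: odd sum, res = 177-7 = 170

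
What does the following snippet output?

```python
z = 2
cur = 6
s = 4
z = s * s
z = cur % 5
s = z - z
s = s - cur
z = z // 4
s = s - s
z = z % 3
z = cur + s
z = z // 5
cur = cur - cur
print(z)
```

z = 4*4 = 16
z = 6%5 = 1
s = 1-1 = 0
s = 0-6 = -6
z = 1//4 = 0
s = (-6)-(-6) = 0
z = 0%3 = 0
z = 6+0 = 6
z = 6//5 = 1
cur = 6-6 = 0

1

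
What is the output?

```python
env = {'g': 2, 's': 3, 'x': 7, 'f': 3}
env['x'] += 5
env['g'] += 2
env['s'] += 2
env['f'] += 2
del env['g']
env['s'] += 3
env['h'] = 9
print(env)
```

{'s': 8, 'x': 12, 'f': 5, 'h': 9}

env['x'] = 7+5 = 12 → {'g': 2, 's': 3, 'x': 12, 'f': 3}
env['g'] = 2+2 = 4 → {'g': 4, 's': 3, 'x': 12, 'f': 3}
env['s'] = 3+2 = 5 → {'g': 4, 's': 5, 'x': 12, 'f': 3}
env['f'] = 3+2 = 5 → {'g': 4, 's': 5, 'x': 12, 'f': 5}
del 'g' → {'s': 5, 'x': 12, 'f': 5}
env['s'] = 5+3 = 8 → {'s': 8, 'x': 12, 'f': 5}
env['h'] = 9 → {'s': 8, 'x': 12, 'f': 5, 'h': 9}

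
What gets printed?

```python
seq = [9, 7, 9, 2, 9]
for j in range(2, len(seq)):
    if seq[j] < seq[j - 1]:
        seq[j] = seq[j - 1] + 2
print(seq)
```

[9, 7, 9, 11, 13]

j=2: 9>=7, unchanged → [9, 7, 9, 2, 9]
j=3: 2<9, seq[3] = 9+2 = 11 → [9, 7, 9, 11, 9]
j=4: 9<11, seq[4] = 11+2 = 13 → [9, 7, 9, 11, 13]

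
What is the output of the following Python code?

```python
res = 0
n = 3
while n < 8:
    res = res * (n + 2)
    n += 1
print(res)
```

0

n=3: res = 0*5 = 0
n=4: res = 0*6 = 0
n=5: res = 0*7 = 0
n=6: res = 0*8 = 0
n=7: res = 0*9 = 0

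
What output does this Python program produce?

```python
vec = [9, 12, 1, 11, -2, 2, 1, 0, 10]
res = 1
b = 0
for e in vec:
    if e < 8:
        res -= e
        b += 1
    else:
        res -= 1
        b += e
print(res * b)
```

e=9: not <8, res = 1-1 = 0; b=9
e=12: not <8, res = 0-1 = -1; b=21
e=1: <8, res = (-1)-1 = -2; b=22
e=11: not <8, res = (-2)-1 = -3; b=33
e=-2: <8, res = (-3)-(-2) = -1; b=34
e=2: <8, res = (-1)-2 = -3; b=35
e=1: <8, res = (-3)-1 = -4; b=36
e=0: <8, res = (-4)-0 = -4; b=37
e=10: not <8, res = (-4)-1 = -5; b=47
res*b = (-5)*47 = -235

-235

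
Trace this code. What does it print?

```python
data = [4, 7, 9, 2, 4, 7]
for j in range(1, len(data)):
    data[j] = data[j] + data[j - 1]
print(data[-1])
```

j=1: data[1] = 7+4 = 11 → [4, 11, 9, 2, 4, 7]
j=2: data[2] = 9+11 = 20 → [4, 11, 20, 2, 4, 7]
j=3: data[3] = 2+20 = 22 → [4, 11, 20, 22, 4, 7]
j=4: data[4] = 4+22 = 26 → [4, 11, 20, 22, 26, 7]
j=5: data[5] = 7+26 = 33 → [4, 11, 20, 22, 26, 33]

33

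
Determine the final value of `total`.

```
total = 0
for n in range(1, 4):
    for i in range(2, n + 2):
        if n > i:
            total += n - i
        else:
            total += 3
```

16

n=1,i=2: not 1>2, total = 0+3 = 3
n=2,i=2: not 2>2, total = 3+3 = 6
n=2,i=3: not 2>3, total = 6+3 = 9
n=3,i=2: 3>2, total = 9+1 = 10
n=3,i=3: not 3>3, total = 10+3 = 13
n=3,i=4: not 3>4, total = 13+3 = 16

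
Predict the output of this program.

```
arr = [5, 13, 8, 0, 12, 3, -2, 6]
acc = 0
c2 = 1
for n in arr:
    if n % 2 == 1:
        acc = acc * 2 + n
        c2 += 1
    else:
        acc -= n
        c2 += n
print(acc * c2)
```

140

n=5: odd, acc = 0*2+5 = 5; c2=2
n=13: odd, acc = 5*2+13 = 23; c2=3
n=8: not odd, acc = 23-8 = 15; c2=11
n=0: not odd, acc = 15-0 = 15; c2=11
n=12: not odd, acc = 15-12 = 3; c2=23
n=3: odd, acc = 3*2+3 = 9; c2=24
n=-2: not odd, acc = 9-(-2) = 11; c2=22
n=6: not odd, acc = 11-6 = 5; c2=28
acc*c2 = 5*28 = 140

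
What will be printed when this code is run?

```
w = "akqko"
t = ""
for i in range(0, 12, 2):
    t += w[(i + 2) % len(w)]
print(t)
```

qokkaq

i=0: add w[2]='q' → 'q'
i=2: add w[4]='o' → 'qo'
i=4: add w[1]='k' → 'qok'
i=6: add w[3]='k' → 'qokk'
i=8: add w[0]='a' → 'qokka'
i=10: add w[2]='q' → 'qokkaq'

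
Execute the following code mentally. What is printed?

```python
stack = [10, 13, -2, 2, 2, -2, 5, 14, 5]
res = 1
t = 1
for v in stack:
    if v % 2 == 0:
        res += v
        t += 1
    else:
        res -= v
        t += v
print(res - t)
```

-28

v=10: even, res = 1+10 = 11; t=2
v=13: not even, res = 11-13 = -2; t=15
v=-2: even, res = (-2)+(-2) = -4; t=16
v=2: even, res = (-4)+2 = -2; t=17
v=2: even, res = (-2)+2 = 0; t=18
v=-2: even, res = 0+(-2) = -2; t=19
v=5: not even, res = (-2)-5 = -7; t=24
v=14: even, res = (-7)+14 = 7; t=25
v=5: not even, res = 7-5 = 2; t=30
res-t = 2-30 = -28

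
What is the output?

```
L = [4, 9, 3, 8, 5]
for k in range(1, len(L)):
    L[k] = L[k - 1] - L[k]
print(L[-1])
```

-21

k=1: L[1] = 4-9 = -5 → [4, -5, 3, 8, 5]
k=2: L[2] = (-5)-3 = -8 → [4, -5, -8, 8, 5]
k=3: L[3] = (-8)-8 = -16 → [4, -5, -8, -16, 5]
k=4: L[4] = (-16)-5 = -21 → [4, -5, -8, -16, -21]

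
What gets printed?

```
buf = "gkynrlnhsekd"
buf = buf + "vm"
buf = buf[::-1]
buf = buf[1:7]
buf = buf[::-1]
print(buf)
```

+ 'vm' → 'gkynrlnhsekdvm'
reverse → 'mvdkeshnlrnykg'
slice [1:7] → 'vdkesh'
reverse → 'hsekdv'

hsekdv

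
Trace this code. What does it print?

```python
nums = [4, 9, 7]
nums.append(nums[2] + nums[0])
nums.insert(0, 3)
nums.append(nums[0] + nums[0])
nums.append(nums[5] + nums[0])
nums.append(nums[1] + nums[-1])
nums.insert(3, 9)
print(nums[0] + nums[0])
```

6

append nums[2]+nums[0] = 7+4 = 11 → [4, 9, 7, 11]
insert 3 at 0 → [3, 4, 9, 7, 11]
append nums[0]+nums[0] = 3+3 = 6 → [3, 4, 9, 7, 11, 6]
append nums[5]+nums[0] = 6+3 = 9 → [3, 4, 9, 7, 11, 6, 9]
append nums[1]+nums[-1] = 4+9 = 13 → [3, 4, 9, 7, 11, 6, 9, 13]
insert 9 at 3 → [3, 4, 9, 9, 7, 11, 6, 9, 13]
nums[0]+nums[0] = 3+3 = 6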